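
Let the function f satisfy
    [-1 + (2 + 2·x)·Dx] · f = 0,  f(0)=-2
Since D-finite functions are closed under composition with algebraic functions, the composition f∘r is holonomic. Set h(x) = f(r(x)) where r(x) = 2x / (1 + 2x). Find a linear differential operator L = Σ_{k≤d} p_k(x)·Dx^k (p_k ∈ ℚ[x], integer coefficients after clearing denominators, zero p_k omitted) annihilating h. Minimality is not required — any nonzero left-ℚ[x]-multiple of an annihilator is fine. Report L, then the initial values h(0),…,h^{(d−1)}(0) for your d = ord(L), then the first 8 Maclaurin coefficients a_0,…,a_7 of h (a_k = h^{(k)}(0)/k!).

L = -1 + (1 + 6·x + 8·x^2)·Dx  (order 1).
h: a_k = -2, -2, 5, -13, 141/4, -399/4, 2353/8, -7205/8, …
ICs: h(0) = -2.

f: a_k = -2, -1, 1/4, -1/8, 5/64, -7/128, 21/512, -33/1024, …
f∘r: x↦r, Dx↦Dx/r' in L_f ⇒ L₀.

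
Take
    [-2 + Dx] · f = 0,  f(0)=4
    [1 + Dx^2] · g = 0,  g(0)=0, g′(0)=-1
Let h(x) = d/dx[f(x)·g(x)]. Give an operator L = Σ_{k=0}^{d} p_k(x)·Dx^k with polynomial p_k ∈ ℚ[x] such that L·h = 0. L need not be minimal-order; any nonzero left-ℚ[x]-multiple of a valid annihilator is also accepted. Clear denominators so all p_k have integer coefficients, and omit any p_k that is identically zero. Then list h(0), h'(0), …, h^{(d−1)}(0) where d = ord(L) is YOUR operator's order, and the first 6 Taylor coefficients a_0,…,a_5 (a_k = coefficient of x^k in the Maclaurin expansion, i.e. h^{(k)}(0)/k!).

L = 5 - 4·Dx + Dx^2  (order 2).
h: a_k = -4, -16, -22, -16, -41/6, -22/15, …
ICs: h(0) = -4, h′(0) = -16.

f: a_k = 4, 8, 8, 16/3, 8/3, 16/15, …
g: a_k = 0, -1, 0, 1/6, 0, -1/120, …
L₀ := L_f ⊗_s L_g (sym. prod.), ord ≤ 2.
Derive L from L₀ (diff closure).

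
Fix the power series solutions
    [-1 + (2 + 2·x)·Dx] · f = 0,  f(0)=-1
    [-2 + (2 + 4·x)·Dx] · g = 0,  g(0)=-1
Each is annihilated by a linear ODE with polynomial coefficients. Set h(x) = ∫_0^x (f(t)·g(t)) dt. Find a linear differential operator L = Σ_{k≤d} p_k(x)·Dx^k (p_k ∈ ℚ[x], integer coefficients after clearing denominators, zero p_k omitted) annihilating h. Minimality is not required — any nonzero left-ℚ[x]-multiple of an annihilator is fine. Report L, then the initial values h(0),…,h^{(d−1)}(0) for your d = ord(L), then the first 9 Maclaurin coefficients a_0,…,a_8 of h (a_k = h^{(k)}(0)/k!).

L = (-3 - 4·x)·Dx + (2 + 6·x + 4·x^2)·Dx^2  (order 2).
h: a_k = 0, 1, 3/4, -1/24, 3/64, -37/640, 39/512, -757/7168, 2499/16384, …
ICs: h(0) = 0, h′(0) = 1.

f: a_k = -1, -1/2, 1/8, -1/16, 5/128, -7/256, 21/1024, -33/2048, 429/32768, …
g: a_k = -1, -1, 1/2, -1/2, 5/8, -7/8, 21/16, -33/16, 429/128, …
L₀ := L_f ⊗_s L_g (sym. prod.), ord ≤ 1.
∫: right-multiply L₀ by Dx.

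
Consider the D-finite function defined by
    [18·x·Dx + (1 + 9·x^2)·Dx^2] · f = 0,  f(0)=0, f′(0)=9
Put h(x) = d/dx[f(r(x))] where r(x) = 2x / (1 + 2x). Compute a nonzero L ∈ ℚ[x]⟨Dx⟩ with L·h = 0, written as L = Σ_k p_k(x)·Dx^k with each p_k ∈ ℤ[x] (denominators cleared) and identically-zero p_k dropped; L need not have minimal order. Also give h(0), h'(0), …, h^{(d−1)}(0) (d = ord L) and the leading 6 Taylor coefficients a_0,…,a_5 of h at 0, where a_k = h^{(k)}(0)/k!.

f: a_k = 0, 9, 0, -27, 0, 729/5, …
h₀=f(r): pull back L_f along r ⇒ L₀.
h₀' ⇒ L via d/dx closure of L₀.
L = (4 + 80·x) + (1 + 4·x + 40·x^2)·Dx  (order 1).
h: a_k = 18, -72, -432, 4608, -1152, -179712, …
ICs: h(0) = 18.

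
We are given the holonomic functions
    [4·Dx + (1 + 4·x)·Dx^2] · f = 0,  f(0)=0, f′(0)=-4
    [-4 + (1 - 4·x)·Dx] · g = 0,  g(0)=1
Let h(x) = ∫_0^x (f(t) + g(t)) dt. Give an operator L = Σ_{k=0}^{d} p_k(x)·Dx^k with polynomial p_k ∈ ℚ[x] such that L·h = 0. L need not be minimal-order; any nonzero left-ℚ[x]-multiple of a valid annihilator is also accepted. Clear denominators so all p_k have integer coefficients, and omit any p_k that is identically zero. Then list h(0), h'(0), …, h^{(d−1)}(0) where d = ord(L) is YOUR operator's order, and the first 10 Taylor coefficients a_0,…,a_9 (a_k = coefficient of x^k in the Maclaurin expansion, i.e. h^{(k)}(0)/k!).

L = (-160 - 128·x)·Dx^2 + (-16 - 256·x - 256·x^2)·Dx^3 + (3 + 4·x - 48·x^2 - 64·x^3)·Dx^4  (order 4).
h: a_k = 0, 1, 0, 8, 32/3, 64, 2048/15, 2048/3, 12288/7, 8192, …
ICs: h(0) = 0, h′(0) = 1, h′′(0) = 0, h′′′(0) = 48.

f: a_k = 0, -4, 8, -64/3, 64, -1024/5, 2048/3, -16384/7, 8192, -262144/9, …
g: a_k = 1, 4, 16, 64, 256, 1024, 4096, 16384, 65536, 262144, …
Weyl lclm of L_f,L_g ⇒ L₀ (ord ≤ 3).
h=∫₀ˣh₀: take L = L₀·Dx.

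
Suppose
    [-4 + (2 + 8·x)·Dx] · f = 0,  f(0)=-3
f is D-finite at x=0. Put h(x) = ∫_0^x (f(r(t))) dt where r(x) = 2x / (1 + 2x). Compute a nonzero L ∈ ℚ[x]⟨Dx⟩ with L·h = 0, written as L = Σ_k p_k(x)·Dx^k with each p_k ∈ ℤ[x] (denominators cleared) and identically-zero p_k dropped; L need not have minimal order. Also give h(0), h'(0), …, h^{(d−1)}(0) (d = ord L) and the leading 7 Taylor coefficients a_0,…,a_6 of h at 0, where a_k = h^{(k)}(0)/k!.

L = -4·Dx + (1 + 12·x + 20·x^2)·Dx^2  (order 2).
h: a_k = 0, -3, -6, 16, -60, 288, -1632, …
ICs: h(0) = 0, h′(0) = -3.

f: a_k = -3, -6, 6, -12, 30, -84, 252, …
L₀ from L_f via x↦r, Dx↦r'^{-1}Dx.
∫: right-multiply L₀ by Dx.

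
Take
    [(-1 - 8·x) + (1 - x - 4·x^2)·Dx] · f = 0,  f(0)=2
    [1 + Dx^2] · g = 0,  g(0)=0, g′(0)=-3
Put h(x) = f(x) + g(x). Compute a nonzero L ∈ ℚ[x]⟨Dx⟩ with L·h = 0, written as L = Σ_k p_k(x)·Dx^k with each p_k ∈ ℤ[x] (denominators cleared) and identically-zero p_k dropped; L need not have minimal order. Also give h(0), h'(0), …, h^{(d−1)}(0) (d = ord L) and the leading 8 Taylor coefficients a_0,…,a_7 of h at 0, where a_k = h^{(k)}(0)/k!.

L = (55 + 486·x + 553·x^2 + 1488·x^3 + 80·x^4 + 128·x^5) + (-11 - 11·x - 23·x^2 + 169·x^3 + 348·x^4 + 48·x^5 + 64·x^6)·Dx + (55 + 486·x + 553·x^2 + 1488·x^3 + 80·x^4 + 128·x^5)·Dx^2 + (-11 - 11·x - 23·x^2 + 169·x^3 + 348·x^4 + 48·x^5 + 64·x^6)·Dx^3  (order 3).
h: a_k = 2, -1, 10, 37/2, 58, 5199/40, 362, 1481761/1680, …
ICs: h(0) = 2, h′(0) = -1, h′′(0) = 20.

f: a_k = 2, 2, 10, 18, 58, 130, 362, 882, …
g: a_k = 0, -3, 0, 1/2, 0, -1/40, 0, 1/1680, …
Weyl lclm of L_f,L_g ⇒ L₀ (ord ≤ 3).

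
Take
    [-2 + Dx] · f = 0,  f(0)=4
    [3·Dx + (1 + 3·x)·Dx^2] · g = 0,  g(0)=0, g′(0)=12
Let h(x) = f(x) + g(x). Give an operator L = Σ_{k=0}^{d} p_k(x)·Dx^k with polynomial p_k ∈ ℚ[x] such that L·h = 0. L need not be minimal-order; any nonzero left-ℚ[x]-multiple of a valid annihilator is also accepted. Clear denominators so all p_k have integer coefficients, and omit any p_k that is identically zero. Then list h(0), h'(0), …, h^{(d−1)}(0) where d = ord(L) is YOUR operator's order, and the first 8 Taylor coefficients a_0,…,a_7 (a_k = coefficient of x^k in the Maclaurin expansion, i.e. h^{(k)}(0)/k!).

L = (-48 - 36·x)·Dx + (14 - 24·x - 36·x^2)·Dx^2 + (5 + 21·x + 18·x^2)·Dx^3  (order 3).
h: a_k = 4, 20, -10, 124/3, -235/3, 2932/15, -21854/45, 393692/315, …
ICs: h(0) = 4, h′(0) = 20, h′′(0) = -20.

f: a_k = 4, 8, 8, 16/3, 8/3, 16/15, 16/45, 32/315, …
g: a_k = 0, 12, -18, 36, -81, 972/5, -486, 8748/7, …
L₀ := lclm(L_f,L_g); ord L₀ ≤ 1+2.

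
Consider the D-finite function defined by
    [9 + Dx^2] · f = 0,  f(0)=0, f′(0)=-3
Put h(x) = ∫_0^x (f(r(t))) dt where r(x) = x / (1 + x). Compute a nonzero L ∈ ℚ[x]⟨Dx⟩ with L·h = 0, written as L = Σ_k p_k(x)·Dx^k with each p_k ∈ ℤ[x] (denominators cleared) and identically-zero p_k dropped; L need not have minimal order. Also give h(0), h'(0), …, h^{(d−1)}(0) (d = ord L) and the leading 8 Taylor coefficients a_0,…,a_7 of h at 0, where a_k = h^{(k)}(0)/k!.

f: a_k = 0, -3, 0, 9/2, 0, -81/40, 0, 243/560, …
L₀ from L_f via x↦r, Dx↦r'^{-1}Dx.
h=∫h₀ ⇒ L = L₀·Dx.
L = 9·Dx + (2 + 6·x + 6·x^2 + 2·x^3)·Dx^2 + (1 + 4·x + 6·x^2 + 4·x^3 + x^4)·Dx^3  (order 3).
h: a_k = 0, 0, -3/2, 1, 3/8, -21/10, 293/80, -255/56, …
ICs: h(0) = 0, h′(0) = 0, h′′(0) = -3.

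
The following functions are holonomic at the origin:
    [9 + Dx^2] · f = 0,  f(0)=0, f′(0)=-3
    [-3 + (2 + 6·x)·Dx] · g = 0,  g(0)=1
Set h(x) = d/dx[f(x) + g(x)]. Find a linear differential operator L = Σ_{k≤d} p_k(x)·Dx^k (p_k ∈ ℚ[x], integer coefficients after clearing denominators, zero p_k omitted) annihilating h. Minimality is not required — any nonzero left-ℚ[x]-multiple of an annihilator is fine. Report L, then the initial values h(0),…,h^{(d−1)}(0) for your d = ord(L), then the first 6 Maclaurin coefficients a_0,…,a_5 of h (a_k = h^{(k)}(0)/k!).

L = (-513 - 648·x - 972·x^2) + (-126 - 810·x - 1944·x^2 - 1944·x^3)·Dx + (-57 - 72·x - 108·x^2)·Dx^2 + (-14 - 90·x - 216·x^2 - 216·x^3)·Dx^3  (order 3).
h: a_k = -3/2, -9/4, 297/16, -405/32, 5913/256, -45927/512, …
ICs: h(0) = -3/2, h′(0) = -9/4, h′′(0) = 297/8.

f: a_k = 0, -3, 0, 9/2, 0, -81/40, …
g: a_k = 1, 3/2, -9/8, 27/16, -405/128, 1701/256, …
Sum ⇒ L₀ = lclm(L_f,L_g) in ℚ(x)⟨Dx⟩.
Differentiate: ansatz ord ≤ ord L₀ ⇒ L.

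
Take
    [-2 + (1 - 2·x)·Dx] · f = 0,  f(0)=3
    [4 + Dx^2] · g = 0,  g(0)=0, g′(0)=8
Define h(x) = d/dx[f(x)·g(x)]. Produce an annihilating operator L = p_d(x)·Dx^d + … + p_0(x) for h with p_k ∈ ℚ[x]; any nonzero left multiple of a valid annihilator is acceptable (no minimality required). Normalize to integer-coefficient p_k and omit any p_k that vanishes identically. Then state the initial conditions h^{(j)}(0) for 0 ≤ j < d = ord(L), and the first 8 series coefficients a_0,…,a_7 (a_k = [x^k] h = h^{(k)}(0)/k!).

f: a_k = 3, 6, 12, 24, 48, 96, 192, 384, …
g: a_k = 0, 8, 0, -16/3, 0, 16/15, 0, -32/315, …
h₀=f·g: eliminate ⇒ L₀, order ≤ 1·2.
Derive L from L₀ (diff closure).
L = (-4 - 16·x + 16·x^2) + (-4 + 8·x)·Dx + (1 - 4·x + 4·x^2)·Dx^2  (order 2).
h: a_k = 24, 96, 240, 640, 1616, 19392/5, 135712/15, 2171392/105, …
ICs: h(0) = 24, h′(0) = 96.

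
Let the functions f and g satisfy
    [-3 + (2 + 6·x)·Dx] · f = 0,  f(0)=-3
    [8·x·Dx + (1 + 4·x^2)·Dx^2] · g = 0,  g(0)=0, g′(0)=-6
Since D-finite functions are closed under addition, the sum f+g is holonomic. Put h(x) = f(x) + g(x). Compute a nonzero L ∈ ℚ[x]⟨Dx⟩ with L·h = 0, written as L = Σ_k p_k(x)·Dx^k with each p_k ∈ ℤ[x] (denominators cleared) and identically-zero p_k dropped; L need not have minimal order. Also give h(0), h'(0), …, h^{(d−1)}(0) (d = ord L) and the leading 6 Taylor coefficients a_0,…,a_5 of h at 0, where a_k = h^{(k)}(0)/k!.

L = (-48 - 360·x + 576·x^2 + 864·x^3)·Dx + (-59 - 192·x - 120·x^2 + 2304·x^3 + 3024·x^4)·Dx^2 + (-6 + 14·x + 144·x^2 + 272·x^3 + 672·x^4 + 864·x^5)·Dx^3  (order 3).
h: a_k = -3, -21/2, 27/8, 47/16, 1215/128, -50091/1280, …
ICs: h(0) = -3, h′(0) = -21/2, h′′(0) = 27/4.

f: a_k = -3, -9/2, 27/8, -81/16, 1215/128, -5103/256, …
g: a_k = 0, -6, 0, 8, 0, -96/5, …
f+g: L₀ = lclm(L_f,L_g), ord ≤ 1+2.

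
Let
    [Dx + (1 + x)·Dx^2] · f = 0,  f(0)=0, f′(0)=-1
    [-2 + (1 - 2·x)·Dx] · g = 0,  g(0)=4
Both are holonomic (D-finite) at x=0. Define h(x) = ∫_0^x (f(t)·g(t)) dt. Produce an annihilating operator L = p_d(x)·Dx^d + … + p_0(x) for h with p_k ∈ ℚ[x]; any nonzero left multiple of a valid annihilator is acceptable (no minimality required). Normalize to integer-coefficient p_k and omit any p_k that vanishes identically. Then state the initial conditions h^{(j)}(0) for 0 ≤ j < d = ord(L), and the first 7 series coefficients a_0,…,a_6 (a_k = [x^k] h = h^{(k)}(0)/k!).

f: a_k = 0, -1, 1/2, -1/3, 1/4, -1/5, 1/6, …
g: a_k = 4, 8, 16, 32, 64, 128, 256, …
h₀=f·g: eliminate ⇒ L₀, order ≤ 2·1.
h=∫₀ˣh₀: take L = L₀·Dx.
L = 2·Dx + (3 + 6·x)·Dx^2 + (-1 + x + 2·x^2)·Dx^3  (order 3).
h: a_k = 0, 0, -2, -2, -10/3, -77/15, -391/45, …
ICs: h(0) = 0, h′(0) = 0, h′′(0) = -4.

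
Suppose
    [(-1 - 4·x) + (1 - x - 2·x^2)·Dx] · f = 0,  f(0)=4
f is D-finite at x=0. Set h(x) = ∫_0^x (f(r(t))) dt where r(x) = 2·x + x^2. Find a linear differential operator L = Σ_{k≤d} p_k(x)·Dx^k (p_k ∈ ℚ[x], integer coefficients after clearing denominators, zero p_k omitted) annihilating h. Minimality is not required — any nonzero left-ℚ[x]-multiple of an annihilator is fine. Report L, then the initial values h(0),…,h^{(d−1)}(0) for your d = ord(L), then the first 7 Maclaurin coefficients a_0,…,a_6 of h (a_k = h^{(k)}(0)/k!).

f: a_k = 4, 4, 12, 20, 44, 84, 172, …
h₀=f(r): pull back L_f along r ⇒ L₀.
h=∫h₀ ⇒ L = L₀·Dx.
L = (2 + 16·x + 8·x^2)·Dx + (-1 + 3·x + 6·x^2 + 2·x^3)·Dx^2  (order 2).
h: a_k = 0, 4, 4, 52/3, 52, 956/5, 2108/3, …
ICs: h(0) = 0, h′(0) = 4.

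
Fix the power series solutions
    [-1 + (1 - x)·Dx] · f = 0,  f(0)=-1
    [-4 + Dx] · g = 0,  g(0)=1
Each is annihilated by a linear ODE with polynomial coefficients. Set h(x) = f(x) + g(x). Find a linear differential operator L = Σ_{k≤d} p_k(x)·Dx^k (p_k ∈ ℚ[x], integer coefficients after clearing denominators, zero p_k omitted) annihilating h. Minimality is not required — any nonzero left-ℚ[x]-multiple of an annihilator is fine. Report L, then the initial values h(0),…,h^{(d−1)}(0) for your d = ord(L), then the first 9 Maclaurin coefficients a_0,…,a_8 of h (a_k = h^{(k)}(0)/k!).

L = (8 - 16·x) + (-14 + 32·x - 16·x^2)·Dx + (3 - 7·x + 4·x^2)·Dx^2  (order 2).
h: a_k = 0, 3, 7, 29/3, 29/3, 113/15, 211/45, 709/315, 197/315, …
ICs: h(0) = 0, h′(0) = 3.

f: a_k = -1, -1, -1, -1, -1, -1, -1, -1, -1, …
g: a_k = 1, 4, 8, 32/3, 32/3, 128/15, 256/45, 1024/315, 512/315, …
L₀ := lclm(L_f,L_g); ord L₀ ≤ 1+1.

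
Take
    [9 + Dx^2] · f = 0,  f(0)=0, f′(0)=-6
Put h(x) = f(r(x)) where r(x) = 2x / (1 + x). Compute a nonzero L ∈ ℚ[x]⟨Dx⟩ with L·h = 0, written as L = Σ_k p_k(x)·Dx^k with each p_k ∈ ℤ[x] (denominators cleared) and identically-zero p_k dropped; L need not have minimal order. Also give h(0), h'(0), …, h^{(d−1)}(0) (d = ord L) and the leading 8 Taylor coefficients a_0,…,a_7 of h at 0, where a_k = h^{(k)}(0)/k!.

f: a_k = 0, -6, 0, 9, 0, -81/20, 0, 243/280, …
Substitute x→r, Dx→(1/r')Dx; clear ⇒ L₀.
L = 36 + (2 + 6·x + 6·x^2 + 2·x^3)·Dx + (1 + 4·x + 6·x^2 + 4·x^3 + x^4)·Dx^2  (order 2).
h: a_k = 0, -12, 12, 60, -204, 1452/5, -60, -26772/35, …
ICs: h(0) = 0, h′(0) = -12.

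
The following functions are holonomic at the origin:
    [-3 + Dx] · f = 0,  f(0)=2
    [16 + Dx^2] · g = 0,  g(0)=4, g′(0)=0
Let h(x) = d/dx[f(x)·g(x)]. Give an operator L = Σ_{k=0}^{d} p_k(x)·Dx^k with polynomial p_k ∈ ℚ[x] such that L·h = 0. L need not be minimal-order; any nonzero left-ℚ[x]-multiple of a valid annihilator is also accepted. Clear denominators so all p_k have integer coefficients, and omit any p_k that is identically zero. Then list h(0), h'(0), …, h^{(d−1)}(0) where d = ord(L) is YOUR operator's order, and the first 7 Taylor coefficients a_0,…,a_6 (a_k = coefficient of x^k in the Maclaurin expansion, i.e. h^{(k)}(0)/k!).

L = 25 - 6·Dx + Dx^2  (order 2).
h: a_k = 24, -56, -468, -2108/3, -79, 11753/15, 25481/30, …
ICs: h(0) = 24, h′(0) = -56.

f: a_k = 2, 6, 9, 9, 27/4, 81/20, 81/40, …
g: a_k = 4, 0, -32, 0, 128/3, 0, -1024/45, …
f·g: L₀ = L_f ⊗_s L_g, ord ≤ 1·2.
h=h₀': d/dx-closure on L₀ ⇒ L.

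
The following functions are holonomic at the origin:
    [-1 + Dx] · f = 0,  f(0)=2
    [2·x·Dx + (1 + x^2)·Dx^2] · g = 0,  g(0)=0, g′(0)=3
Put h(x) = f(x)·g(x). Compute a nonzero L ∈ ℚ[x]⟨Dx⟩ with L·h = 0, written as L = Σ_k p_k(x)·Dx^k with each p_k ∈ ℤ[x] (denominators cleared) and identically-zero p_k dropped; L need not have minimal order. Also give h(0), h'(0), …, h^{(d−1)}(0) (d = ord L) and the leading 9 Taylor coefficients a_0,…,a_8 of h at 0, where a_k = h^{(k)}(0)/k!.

L = (1 - 2·x + x^2) + (-2 + 2·x - 2·x^2)·Dx + (1 + x^2)·Dx^2  (order 2).
h: a_k = 0, 6, 6, 1, -1, 9/20, 11/12, -93/280, -113/168, …
ICs: h(0) = 0, h′(0) = 6.

f: a_k = 2, 2, 1, 1/3, 1/12, 1/60, 1/360, 1/2520, 1/20160, …
g: a_k = 0, 3, 0, -1, 0, 3/5, 0, -3/7, 0, …
Sym-product of L_f,L_g gives L₀ (≤ ord 2).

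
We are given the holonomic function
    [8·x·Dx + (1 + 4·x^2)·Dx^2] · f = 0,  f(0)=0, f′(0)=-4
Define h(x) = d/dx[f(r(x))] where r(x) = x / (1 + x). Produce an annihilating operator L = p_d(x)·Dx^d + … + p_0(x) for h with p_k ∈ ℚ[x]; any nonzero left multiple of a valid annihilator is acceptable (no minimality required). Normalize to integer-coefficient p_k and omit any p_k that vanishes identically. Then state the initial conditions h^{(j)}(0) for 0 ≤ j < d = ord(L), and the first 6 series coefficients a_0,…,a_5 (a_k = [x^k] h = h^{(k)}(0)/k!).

L = (2 + 10·x) + (1 + 2·x + 5·x^2)·Dx  (order 1).
h: a_k = -4, 8, 4, -48, 76, 88, …
ICs: h(0) = -4.

f: a_k = 0, -4, 0, 16/3, 0, -64/5, …
h₀=f(r): pull back L_f along r ⇒ L₀.
Differentiate: ansatz ord ≤ ord L₀ ⇒ L.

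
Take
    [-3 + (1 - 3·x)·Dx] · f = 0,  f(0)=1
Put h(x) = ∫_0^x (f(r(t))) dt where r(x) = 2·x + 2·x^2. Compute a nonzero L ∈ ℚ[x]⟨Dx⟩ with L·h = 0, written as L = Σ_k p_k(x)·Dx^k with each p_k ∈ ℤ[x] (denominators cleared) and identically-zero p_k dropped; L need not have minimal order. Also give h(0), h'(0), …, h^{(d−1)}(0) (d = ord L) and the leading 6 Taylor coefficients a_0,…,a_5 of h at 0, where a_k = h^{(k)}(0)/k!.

L = (6 + 12·x)·Dx + (-1 + 6·x + 6·x^2)·Dx^2  (order 2).
h: a_k = 0, 1, 3, 14, 72, 396, …
ICs: h(0) = 0, h′(0) = 1.

f: a_k = 1, 3, 9, 27, 81, 243, …
Change of var in L_f (x↦r) gives L₀.
∫: right-multiply L₀ by Dx.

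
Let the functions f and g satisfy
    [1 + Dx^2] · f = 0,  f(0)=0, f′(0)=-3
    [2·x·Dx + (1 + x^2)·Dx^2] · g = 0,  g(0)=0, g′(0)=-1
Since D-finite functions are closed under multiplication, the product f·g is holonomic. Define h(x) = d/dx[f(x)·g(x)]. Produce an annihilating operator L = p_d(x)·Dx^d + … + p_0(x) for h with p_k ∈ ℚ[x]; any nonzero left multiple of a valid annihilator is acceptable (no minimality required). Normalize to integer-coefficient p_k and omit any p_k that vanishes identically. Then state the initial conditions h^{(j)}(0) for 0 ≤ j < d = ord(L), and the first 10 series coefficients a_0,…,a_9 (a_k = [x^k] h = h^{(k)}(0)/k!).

f: a_k = 0, -3, 0, 1/2, 0, -1/40, 0, 1/1680, 0, -1/120960, …
g: a_k = 0, -1, 0, 1/3, 0, -1/5, 0, 1/7, 0, -1/9, …
Sym-product of L_f,L_g gives L₀ (≤ ord 4).
Derive L from L₀ (diff closure).
L = (110 + 294·x^2 + 461·x^4 + 96·x^6 + 12·x^8 + 2·x^10 + x^12) + (68·x + 284·x^3 + 280·x^5 + 80·x^7 + 20·x^9 + 4·x^11)·Dx + (120 + 340·x^2 + 534·x^4 + 148·x^6 + 32·x^8 + 8·x^10 + 2·x^12)·Dx^2 + (68·x + 284·x^3 + 280·x^5 + 80·x^7 + 20·x^9 + 4·x^11)·Dx^3 + (10 + 46·x^2 + 73·x^4 + 52·x^6 + 20·x^8 + 6·x^10 + x^12)·Dx^4  (order 4).
h: a_k = 0, 6, 0, -6, 0, 19/4, 0, -43/10, 0, 247949/60480, …
ICs: h(0) = 0, h′(0) = 6, h′′(0) = 0, h′′′(0) = -36.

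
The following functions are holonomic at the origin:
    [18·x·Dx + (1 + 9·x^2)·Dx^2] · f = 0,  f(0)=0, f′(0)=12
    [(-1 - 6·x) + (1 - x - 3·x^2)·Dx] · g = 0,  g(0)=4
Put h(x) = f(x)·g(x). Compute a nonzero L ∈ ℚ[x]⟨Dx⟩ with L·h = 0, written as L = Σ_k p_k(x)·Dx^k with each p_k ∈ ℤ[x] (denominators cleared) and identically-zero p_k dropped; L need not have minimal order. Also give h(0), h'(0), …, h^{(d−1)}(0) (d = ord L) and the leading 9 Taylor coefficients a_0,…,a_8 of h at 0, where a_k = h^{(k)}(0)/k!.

f: a_k = 0, 12, 0, -36, 0, 972/5, 0, -8748/7, 0, …
g: a_k = 4, 4, 16, 28, 76, 160, 388, 868, 2032, …
h₀=f·g: eliminate ⇒ L₀, order ≤ 2·1.
L = (6 + 18·x + 162·x^2) + (2 - 6·x + 36·x^2 + 162·x^3)·Dx + (-1 + x - 6·x^2 + 9·x^3 + 27·x^4)·Dx^2  (order 2).
h: a_k = 0, 48, 48, 48, 192, 5568/5, 8448/5, 1104/35, 178512/35, …
ICs: h(0) = 0, h′(0) = 48.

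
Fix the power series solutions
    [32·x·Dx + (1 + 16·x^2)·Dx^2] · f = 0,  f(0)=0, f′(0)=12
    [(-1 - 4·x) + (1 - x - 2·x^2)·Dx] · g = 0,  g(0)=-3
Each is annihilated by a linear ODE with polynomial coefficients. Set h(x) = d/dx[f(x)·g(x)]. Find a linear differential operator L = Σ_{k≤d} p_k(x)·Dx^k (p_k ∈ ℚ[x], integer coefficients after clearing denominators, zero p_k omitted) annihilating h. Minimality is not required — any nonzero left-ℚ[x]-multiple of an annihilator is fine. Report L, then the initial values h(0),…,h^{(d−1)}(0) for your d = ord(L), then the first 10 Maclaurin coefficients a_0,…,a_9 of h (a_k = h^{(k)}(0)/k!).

f: a_k = 0, 12, 0, -64, 0, 3072/5, 0, -49152/7, 0, 262144/3, …
g: a_k = -3, -3, -9, -15, -33, -63, -129, -255, -513, -1023, …
Sym-product of L_f,L_g gives L₀ (≤ ord 2).
Derive L from L₀ (diff closure).
L = (-36 + 2880·x^2 + 6144·x^3 + 18432·x^4) + (11 + 60·x - 144·x^2 - 64·x^3 + 6144·x^4 + 12288·x^5)·Dx + (-1 - 7·x - 54·x^2 - 48·x^3 - 512·x^4 + 1024·x^5 + 1536·x^6)·Dx^2  (order 2).
h: a_k = -36, -72, 252, 48, -8316, -49176/5, 563484/5, 717984/7, -68393988/35, -13403704/7, …
ICs: h(0) = -36, h′(0) = -72.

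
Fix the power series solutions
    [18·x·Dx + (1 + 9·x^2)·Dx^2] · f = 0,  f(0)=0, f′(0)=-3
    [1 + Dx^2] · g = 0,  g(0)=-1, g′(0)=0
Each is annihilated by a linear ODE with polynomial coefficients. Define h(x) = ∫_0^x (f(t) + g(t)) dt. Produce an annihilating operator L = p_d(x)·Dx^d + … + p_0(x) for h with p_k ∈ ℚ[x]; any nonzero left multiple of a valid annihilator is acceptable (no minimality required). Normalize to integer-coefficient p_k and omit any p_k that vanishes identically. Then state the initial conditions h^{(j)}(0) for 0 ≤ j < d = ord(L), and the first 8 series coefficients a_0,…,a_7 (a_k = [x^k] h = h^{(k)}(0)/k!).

L = (-1926·x + 17820·x^3 + 1458·x^5)·Dx^2 + (-17 + 351·x^2 + 4617·x^4 + 729·x^6)·Dx^3 + (-1926·x + 17820·x^3 + 1458·x^5)·Dx^4 + (-17 + 351·x^2 + 4617·x^4 + 729·x^6)·Dx^5  (order 5).
h: a_k = 0, -1, -3/2, 1/6, 9/4, -1/120, -81/10, 1/5040, …
ICs: h(0) = 0, h′(0) = -1, h′′(0) = -3, h′′′(0) = 1, h′′′′(0) = 54.

f: a_k = 0, -3, 0, 9, 0, -243/5, 0, 2187/7, …
g: a_k = -1, 0, 1/2, 0, -1/24, 0, 1/720, 0, …
f+g: L₀ = lclm(L_f,L_g), ord ≤ 2+2.
h=∫₀ˣh₀: take L = L₀·Dx.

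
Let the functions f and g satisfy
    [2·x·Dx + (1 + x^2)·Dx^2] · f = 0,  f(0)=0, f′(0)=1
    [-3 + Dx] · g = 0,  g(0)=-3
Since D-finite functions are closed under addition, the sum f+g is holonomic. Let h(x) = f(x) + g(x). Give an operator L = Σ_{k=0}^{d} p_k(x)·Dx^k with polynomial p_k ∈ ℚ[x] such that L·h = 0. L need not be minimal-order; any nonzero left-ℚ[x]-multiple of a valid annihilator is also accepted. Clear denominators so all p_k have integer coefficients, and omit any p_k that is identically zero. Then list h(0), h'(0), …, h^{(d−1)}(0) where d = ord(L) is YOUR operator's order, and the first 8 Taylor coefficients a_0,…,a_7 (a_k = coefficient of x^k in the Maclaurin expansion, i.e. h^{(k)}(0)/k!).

L = (6 - 18·x - 18·x^2 - 18·x^3)·Dx + (-11 - 12·x^2 - 9·x^4)·Dx^2 + (3 + 2·x + 6·x^2 + 2·x^3 + 3·x^4)·Dx^3  (order 3).
h: a_k = -3, -8, -27/2, -83/6, -81/8, -47/8, -243/80, -809/560, …
ICs: h(0) = -3, h′(0) = -8, h′′(0) = -27.

f: a_k = 0, 1, 0, -1/3, 0, 1/5, 0, -1/7, …
g: a_k = -3, -9, -27/2, -27/2, -81/8, -243/40, -243/80, -729/560, …
L₀ := lclm(L_f,L_g); ord L₀ ≤ 2+1.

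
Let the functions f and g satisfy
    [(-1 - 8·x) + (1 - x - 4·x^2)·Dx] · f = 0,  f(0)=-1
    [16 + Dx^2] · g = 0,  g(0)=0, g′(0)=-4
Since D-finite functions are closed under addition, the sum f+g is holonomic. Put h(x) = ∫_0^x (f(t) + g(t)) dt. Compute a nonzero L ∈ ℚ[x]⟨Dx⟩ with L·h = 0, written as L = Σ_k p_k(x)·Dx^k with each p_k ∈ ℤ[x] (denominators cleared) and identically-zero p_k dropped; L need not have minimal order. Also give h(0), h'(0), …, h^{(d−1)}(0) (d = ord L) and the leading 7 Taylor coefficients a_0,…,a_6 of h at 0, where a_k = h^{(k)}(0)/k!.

f: a_k = -1, -1, -5, -9, -29, -65, -181, …
g: a_k = 0, -4, 0, 32/3, 0, -128/15, 0, …
Sum ⇒ L₀ = lclm(L_f,L_g) in ℚ(x)⟨Dx⟩.
∫: right-multiply L₀ by Dx.
L = (560 + 4608·x + 1664·x^2 + 6144·x^3 + 10240·x^4 + 16384·x^5)·Dx + (-208 + 272·x + 896·x^2 - 1408·x^3 - 1536·x^4 + 6144·x^5 + 8192·x^6)·Dx^2 + (35 + 288·x + 104·x^2 + 384·x^3 + 640·x^4 + 1024·x^5)·Dx^3 + (-13 + 17·x + 56·x^2 - 88·x^3 - 96·x^4 + 384·x^5 + 512·x^6)·Dx^4  (order 4).
h: a_k = 0, -1, -5/2, -5/3, 5/12, -29/5, -1103/90, …
ICs: h(0) = 0, h′(0) = -1, h′′(0) = -5, h′′′(0) = -10.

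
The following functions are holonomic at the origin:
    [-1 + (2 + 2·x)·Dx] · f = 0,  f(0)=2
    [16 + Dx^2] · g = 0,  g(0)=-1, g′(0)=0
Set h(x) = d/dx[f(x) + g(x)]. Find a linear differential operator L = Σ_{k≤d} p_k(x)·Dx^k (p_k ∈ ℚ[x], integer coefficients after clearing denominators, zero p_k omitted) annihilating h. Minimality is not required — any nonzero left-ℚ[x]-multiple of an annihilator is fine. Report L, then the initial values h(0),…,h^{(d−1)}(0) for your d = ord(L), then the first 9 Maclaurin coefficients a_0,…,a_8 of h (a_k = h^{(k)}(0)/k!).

L = (-1264 - 2048·x - 1024·x^2) + (-2144 - 6240·x - 6144·x^2 - 2048·x^3)·Dx + (-79 - 128·x - 64·x^2)·Dx^2 + (-134 - 390·x - 384·x^2 - 128·x^3)·Dx^3  (order 3).
h: a_k = 1, 31/2, 3/8, -2063/48, 35/128, 130127/3840, 231/1024, -8523743/645120, 6435/32768, …
ICs: h(0) = 1, h′(0) = 31/2, h′′(0) = 3/4.

f: a_k = 2, 1, -1/4, 1/8, -5/64, 7/128, -21/512, 33/1024, -429/16384, …
g: a_k = -1, 0, 8, 0, -32/3, 0, 256/45, 0, -512/315, …
Weyl lclm of L_f,L_g ⇒ L₀ (ord ≤ 3).
Differentiate: ansatz ord ≤ ord L₀ ⇒ L.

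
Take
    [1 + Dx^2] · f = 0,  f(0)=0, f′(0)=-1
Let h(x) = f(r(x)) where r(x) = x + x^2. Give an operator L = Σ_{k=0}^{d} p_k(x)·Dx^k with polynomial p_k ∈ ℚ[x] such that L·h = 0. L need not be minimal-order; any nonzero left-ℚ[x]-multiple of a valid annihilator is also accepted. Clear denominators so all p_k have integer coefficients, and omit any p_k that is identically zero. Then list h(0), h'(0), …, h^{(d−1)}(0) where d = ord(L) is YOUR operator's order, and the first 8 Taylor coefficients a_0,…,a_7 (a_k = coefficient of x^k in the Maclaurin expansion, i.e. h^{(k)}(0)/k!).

f: a_k = 0, -1, 0, 1/6, 0, -1/120, 0, 1/5040, …
h₀=f(r): pull back L_f along r ⇒ L₀.
L = (1 + 6·x + 12·x^2 + 8·x^3) - 2·Dx + (1 + 2·x)·Dx^2  (order 2).
h: a_k = 0, -1, -1, 1/6, 1/2, 59/120, 1/8, -419/5040, …
ICs: h(0) = 0, h′(0) = -1.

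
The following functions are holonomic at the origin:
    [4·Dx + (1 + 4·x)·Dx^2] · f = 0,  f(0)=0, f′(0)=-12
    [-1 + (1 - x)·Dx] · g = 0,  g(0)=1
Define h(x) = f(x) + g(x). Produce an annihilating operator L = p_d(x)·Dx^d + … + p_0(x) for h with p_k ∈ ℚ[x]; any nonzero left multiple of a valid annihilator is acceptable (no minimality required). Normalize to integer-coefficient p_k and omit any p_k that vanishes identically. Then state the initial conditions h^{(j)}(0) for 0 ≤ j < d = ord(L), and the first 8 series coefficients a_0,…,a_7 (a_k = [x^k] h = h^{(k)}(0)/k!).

L = (-44 - 16·x)·Dx + (13 - 56·x - 32·x^2)·Dx^2 + (3 + 11·x - 6·x^2 - 8·x^3)·Dx^3  (order 3).
h: a_k = 1, -11, 25, -63, 193, -3067/5, 2049, -49145/7, …
ICs: h(0) = 1, h′(0) = -11, h′′(0) = 50.

f: a_k = 0, -12, 24, -64, 192, -3072/5, 2048, -49152/7, …
g: a_k = 1, 1, 1, 1, 1, 1, 1, 1, …
h₀=f+g: left-lcm gives L₀, ord ≤ 3.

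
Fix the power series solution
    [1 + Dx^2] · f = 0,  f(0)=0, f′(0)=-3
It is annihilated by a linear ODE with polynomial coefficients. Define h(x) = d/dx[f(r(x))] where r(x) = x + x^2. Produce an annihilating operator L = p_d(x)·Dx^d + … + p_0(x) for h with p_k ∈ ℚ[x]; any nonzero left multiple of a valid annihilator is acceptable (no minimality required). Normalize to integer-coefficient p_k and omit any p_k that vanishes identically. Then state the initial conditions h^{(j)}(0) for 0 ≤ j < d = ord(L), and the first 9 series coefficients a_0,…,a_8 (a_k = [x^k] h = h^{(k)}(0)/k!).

L = (13 + 8·x + 24·x^2 + 32·x^3 + 16·x^4) + (-6 - 12·x)·Dx + (1 + 4·x + 4·x^2)·Dx^2  (order 2).
h: a_k = -3, -6, 3/2, 6, 59/8, 9/4, -419/240, -59/30, -13609/13440, …
ICs: h(0) = -3, h′(0) = -6.

f: a_k = 0, -3, 0, 1/2, 0, -1/40, 0, 1/1680, 0, …
h₀=f(r): pull back L_f along r ⇒ L₀.
h=h₀': d/dx-closure on L₀ ⇒ L.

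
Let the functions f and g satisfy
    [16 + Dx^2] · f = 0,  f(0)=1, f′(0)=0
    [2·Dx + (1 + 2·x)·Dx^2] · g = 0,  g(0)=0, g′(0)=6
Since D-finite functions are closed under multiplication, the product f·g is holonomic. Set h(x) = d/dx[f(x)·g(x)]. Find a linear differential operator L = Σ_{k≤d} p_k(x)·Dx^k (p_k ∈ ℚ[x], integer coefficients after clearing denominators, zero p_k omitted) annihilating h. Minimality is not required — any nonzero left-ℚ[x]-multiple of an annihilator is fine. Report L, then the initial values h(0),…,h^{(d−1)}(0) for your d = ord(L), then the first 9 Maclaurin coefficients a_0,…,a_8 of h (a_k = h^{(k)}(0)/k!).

L = (-896 + 28672·x + 282624·x^2 + 1032192·x^3 + 1826816·x^4 + 1572864·x^5 + 524288·x^6) + (576 + 12416·x + 66560·x^2 + 153600·x^3 + 163840·x^4 + 65536·x^5)·Dx + (280 + 6592·x + 44480·x^2 + 141312·x^3 + 234496·x^4 + 196608·x^5 + 65536·x^6)·Dx^2 + (36 + 776·x + 4160·x^2 + 9600·x^3 + 10240·x^4 + 4096·x^5)·Dx^3 + (21 + 300·x + 1676·x^2 + 4800·x^3 + 7520·x^4 + 6144·x^5 + 2048·x^6)·Dx^4  (order 4).
h: a_k = 6, -12, -120, 144, 96, 0, -1664/5, 7936/15, -31232/35, …
ICs: h(0) = 6, h′(0) = -12, h′′(0) = -240, h′′′(0) = 864.

f: a_k = 1, 0, -8, 0, 32/3, 0, -256/45, 0, 512/315, …
g: a_k = 0, 6, -6, 8, -12, 96/5, -32, 384/7, -96, …
L₀ := L_f ⊗_s L_g (sym. prod.), ord ≤ 4.
Derive L from L₀ (diff closure).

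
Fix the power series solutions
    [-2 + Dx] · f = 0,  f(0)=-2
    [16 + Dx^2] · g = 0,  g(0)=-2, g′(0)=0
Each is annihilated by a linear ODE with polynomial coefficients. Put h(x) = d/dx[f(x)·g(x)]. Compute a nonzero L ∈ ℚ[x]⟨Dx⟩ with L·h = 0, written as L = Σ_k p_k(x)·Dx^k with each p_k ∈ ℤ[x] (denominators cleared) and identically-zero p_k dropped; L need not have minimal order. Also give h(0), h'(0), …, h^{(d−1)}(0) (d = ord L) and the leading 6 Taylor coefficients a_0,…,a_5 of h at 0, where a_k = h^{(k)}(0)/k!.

L = 20 - 4·Dx + Dx^2  (order 2).
h: a_k = 8, -48, -176, -224/3, 656/3, 1248/5, …
ICs: h(0) = 8, h′(0) = -48.

f: a_k = -2, -4, -4, -8/3, -4/3, -8/15, …
g: a_k = -2, 0, 16, 0, -64/3, 0, …
Sym-product of L_f,L_g gives L₀ (≤ ord 2).
Differentiate: ansatz ord ≤ ord L₀ ⇒ L.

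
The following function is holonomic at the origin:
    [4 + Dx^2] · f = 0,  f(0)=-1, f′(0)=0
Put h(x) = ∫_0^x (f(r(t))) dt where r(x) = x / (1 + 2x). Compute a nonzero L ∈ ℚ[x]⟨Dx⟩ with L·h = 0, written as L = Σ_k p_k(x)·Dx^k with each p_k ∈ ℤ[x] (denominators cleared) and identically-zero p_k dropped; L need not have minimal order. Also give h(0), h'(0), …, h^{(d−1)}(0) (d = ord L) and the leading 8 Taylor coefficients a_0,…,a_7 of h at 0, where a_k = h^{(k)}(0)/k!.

f: a_k = -1, 0, 2, 0, -2/3, 0, 4/45, 0, …
Substitute x→r, Dx→(1/r')Dx; clear ⇒ L₀.
Integrate: L := L₀·Dx.
L = 4·Dx + (4 + 24·x + 48·x^2 + 32·x^3)·Dx^2 + (1 + 8·x + 24·x^2 + 32·x^3 + 16·x^4)·Dx^3  (order 3).
h: a_k = 0, -1, 0, 2/3, -2, 14/3, -88/9, 6004/315, …
ICs: h(0) = 0, h′(0) = -1, h′′(0) = 0.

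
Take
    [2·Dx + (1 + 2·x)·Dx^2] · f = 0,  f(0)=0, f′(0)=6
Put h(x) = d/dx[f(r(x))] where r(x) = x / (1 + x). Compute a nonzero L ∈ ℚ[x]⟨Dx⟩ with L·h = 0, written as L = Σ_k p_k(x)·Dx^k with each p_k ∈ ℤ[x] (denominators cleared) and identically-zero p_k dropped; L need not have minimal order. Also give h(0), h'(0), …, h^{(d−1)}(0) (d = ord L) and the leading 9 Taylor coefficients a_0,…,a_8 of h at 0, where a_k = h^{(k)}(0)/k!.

L = (4 + 6·x) + (1 + 4·x + 3·x^2)·Dx  (order 1).
h: a_k = 6, -24, 78, -240, 726, -2184, 6558, -19680, 59046, …
ICs: h(0) = 6.

f: a_k = 0, 6, -6, 8, -12, 96/5, -32, 384/7, -96, …
Change of var in L_f (x↦r) gives L₀.
Derive L from L₀ (diff closure).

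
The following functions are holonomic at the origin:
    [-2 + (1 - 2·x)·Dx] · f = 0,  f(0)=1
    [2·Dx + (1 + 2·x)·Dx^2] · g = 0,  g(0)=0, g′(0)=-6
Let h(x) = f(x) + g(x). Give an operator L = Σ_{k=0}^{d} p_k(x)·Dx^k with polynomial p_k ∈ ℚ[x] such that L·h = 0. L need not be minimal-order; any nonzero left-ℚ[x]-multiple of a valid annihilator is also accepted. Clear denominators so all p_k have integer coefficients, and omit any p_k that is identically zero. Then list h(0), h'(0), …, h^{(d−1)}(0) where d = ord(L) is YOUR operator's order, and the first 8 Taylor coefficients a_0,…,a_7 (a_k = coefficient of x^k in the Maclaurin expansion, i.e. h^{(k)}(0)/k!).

f: a_k = 1, 2, 4, 8, 16, 32, 64, 128, …
g: a_k = 0, -6, 6, -8, 12, -96/5, 32, -384/7, …
L₀ := lclm(L_f,L_g); ord L₀ ≤ 1+2.
L = (40 + 16·x)·Dx + (8 + 64·x + 32·x^2)·Dx^2 + (-3 - 2·x + 12·x^2 + 8·x^3)·Dx^3  (order 3).
h: a_k = 1, -4, 10, 0, 28, 64/5, 96, 512/7, …
ICs: h(0) = 1, h′(0) = -4, h′′(0) = 20.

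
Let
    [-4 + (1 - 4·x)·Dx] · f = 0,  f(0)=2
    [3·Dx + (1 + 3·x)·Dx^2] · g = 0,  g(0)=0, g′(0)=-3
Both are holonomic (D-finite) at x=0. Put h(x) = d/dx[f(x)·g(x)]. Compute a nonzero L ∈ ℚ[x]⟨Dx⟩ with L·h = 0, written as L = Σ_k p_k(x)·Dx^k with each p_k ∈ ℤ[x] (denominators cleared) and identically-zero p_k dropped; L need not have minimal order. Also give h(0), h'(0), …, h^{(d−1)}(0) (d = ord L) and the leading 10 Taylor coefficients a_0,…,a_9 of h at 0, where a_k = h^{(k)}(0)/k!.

L = 48 + (6 + 60·x)·Dx + (-1 + x + 12·x^2)·Dx^2  (order 2).
h: a_k = -6, -30, -234, -1086, -5916, -134694/5, -650442/5, -20354874/35, -92974743/35, -81817530/7, …
ICs: h(0) = -6, h′(0) = -30.

f: a_k = 2, 8, 32, 128, 512, 2048, 8192, 32768, 131072, 524288, …
g: a_k = 0, -3, 9/2, -9, 81/4, -243/5, 243/2, -2187/7, 6561/8, -2187, …
L₀ := L_f ⊗_s L_g (sym. prod.), ord ≤ 2.
Derive L from L₀ (diff closure).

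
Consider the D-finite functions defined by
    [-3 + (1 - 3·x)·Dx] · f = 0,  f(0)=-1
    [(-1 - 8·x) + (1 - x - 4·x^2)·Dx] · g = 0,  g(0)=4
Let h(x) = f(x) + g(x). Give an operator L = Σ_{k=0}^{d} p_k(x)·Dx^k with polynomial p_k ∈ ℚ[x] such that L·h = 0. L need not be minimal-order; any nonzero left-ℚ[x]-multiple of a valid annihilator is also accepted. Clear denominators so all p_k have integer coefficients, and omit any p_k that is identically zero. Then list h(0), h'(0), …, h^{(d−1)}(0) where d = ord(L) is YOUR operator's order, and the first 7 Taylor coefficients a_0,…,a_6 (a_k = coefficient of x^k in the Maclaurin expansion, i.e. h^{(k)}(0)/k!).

f: a_k = -1, -3, -9, -27, -81, -243, -729, …
g: a_k = 4, 4, 20, 36, 116, 260, 724, …
f+g: L₀ = lclm(L_f,L_g), ord ≤ 1+1.
L = (6 - 72·x + 144·x^2 - 144·x^3) + (4 - 84·x^2 + 252·x^3 - 288·x^4)·Dx + (-1 + 8·x - 21·x^2 + 8·x^3 + 54·x^4 - 72·x^5)·Dx^2  (order 2).
h: a_k = 3, 1, 11, 9, 35, 17, -5, …
ICs: h(0) = 3, h′(0) = 1.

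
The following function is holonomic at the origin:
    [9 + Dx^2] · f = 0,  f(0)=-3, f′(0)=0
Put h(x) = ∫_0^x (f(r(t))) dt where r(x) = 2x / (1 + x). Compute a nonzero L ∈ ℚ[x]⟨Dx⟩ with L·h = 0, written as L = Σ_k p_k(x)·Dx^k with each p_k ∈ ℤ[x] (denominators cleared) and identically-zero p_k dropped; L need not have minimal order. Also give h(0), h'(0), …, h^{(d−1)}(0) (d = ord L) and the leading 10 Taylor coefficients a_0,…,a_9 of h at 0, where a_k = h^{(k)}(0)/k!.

f: a_k = -3, 0, 27/2, 0, -81/8, 0, 243/80, 0, -2187/4480, 0, …
f∘r: x↦r, Dx↦Dx/r' in L_f ⇒ L₀.
h=∫₀ˣh₀: take L = L₀·Dx.
L = 36·Dx + (2 + 6·x + 6·x^2 + 2·x^3)·Dx^2 + (1 + 4·x + 6·x^2 + 4·x^3 + x^4)·Dx^3  (order 3).
h: a_k = 0, -3, 0, 18, -27, 0, 72, -5778/35, 2187/10, -1038/7, …
ICs: h(0) = 0, h′(0) = -3, h′′(0) = 0.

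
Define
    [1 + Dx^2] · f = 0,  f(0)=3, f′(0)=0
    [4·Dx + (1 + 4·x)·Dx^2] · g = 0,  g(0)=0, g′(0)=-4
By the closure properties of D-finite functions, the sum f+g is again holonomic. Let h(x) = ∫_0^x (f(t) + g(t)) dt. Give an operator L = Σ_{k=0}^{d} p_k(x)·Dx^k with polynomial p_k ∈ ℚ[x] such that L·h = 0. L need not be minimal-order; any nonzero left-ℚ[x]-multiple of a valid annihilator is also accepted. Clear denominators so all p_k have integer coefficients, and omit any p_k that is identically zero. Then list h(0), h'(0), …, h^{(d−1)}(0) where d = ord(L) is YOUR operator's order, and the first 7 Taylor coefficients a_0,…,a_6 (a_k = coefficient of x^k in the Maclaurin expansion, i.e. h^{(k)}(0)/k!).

L = (388 + 32·x + 64·x^2)·Dx^2 + (33 + 140·x + 48·x^2 + 64·x^3)·Dx^3 + (388 + 32·x + 64·x^2)·Dx^4 + (33 + 140·x + 48·x^2 + 64·x^3)·Dx^5  (order 5).
h: a_k = 0, 3, -2, 13/6, -16/3, 513/40, -512/15, …
ICs: h(0) = 0, h′(0) = 3, h′′(0) = -4, h′′′(0) = 13, h′′′′(0) = -128.

f: a_k = 3, 0, -3/2, 0, 1/8, 0, -1/240, …
g: a_k = 0, -4, 8, -64/3, 64, -1024/5, 2048/3, …
Sum ⇒ L₀ = lclm(L_f,L_g) in ℚ(x)⟨Dx⟩.
∫: right-multiply L₀ by Dx.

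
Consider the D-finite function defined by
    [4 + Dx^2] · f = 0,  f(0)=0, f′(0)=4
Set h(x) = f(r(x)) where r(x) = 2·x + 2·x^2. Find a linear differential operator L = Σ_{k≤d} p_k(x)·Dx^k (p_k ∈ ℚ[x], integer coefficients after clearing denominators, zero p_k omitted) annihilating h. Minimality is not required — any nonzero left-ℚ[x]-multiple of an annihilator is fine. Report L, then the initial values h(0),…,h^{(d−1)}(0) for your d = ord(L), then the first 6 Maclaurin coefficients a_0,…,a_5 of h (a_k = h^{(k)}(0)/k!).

f: a_k = 0, 4, 0, -8/3, 0, 8/15, …
h₀=f(r): pull back L_f along r ⇒ L₀.
L = (16 + 96·x + 192·x^2 + 128·x^3) - 2·Dx + (1 + 2·x)·Dx^2  (order 2).
h: a_k = 0, 8, 8, -64/3, -64, -704/15, …
ICs: h(0) = 0, h′(0) = 8.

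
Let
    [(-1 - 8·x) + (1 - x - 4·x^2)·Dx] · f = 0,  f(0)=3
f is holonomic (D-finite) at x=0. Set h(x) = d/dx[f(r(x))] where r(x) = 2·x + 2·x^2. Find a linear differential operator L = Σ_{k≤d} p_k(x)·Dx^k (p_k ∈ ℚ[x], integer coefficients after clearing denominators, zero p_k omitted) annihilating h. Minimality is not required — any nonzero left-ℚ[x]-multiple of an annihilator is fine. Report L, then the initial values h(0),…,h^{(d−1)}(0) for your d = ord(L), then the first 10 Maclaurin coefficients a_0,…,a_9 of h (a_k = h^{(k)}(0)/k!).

f: a_k = 3, 3, 15, 27, 87, 195, 543, 1323, 3495, 8787, …
Change of var in L_f (x↦r) gives L₀.
h=h₀': d/dx-closure on L₀ ⇒ L.
L = (22 + 204·x + 1260·x^2 + 4672·x^3 + 8736·x^4 + 7680·x^5 + 2560·x^6) + (-1 - 16·x + 6·x^2 + 420·x^3 + 1520·x^4 + 2400·x^5 + 1792·x^6 + 512·x^7)·Dx  (order 1).
h: a_k = 6, 132, 1008, 8400, 62280, 447120, 3120768, 21321600, 143452512, 953106240, …
ICs: h(0) = 6.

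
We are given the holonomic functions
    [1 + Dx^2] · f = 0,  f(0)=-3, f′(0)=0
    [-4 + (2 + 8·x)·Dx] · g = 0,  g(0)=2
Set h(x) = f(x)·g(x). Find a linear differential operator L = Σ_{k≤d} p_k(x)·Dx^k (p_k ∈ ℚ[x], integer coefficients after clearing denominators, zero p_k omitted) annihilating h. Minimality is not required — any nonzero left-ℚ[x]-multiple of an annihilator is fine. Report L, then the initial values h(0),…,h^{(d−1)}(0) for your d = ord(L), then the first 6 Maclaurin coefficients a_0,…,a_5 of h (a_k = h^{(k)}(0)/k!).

L = (13 + 8·x + 16·x^2) + (-4 - 16·x)·Dx + (1 + 8·x + 16·x^2)·Dx^2  (order 2).
h: a_k = -6, -12, 15, -18, 215/4, -313/2, …
ICs: h(0) = -6, h′(0) = -12.

f: a_k = -3, 0, 3/2, 0, -1/8, 0, …
g: a_k = 2, 4, -4, 8, -20, 56, …
Sym-product of L_f,L_g gives L₀ (≤ ord 2).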